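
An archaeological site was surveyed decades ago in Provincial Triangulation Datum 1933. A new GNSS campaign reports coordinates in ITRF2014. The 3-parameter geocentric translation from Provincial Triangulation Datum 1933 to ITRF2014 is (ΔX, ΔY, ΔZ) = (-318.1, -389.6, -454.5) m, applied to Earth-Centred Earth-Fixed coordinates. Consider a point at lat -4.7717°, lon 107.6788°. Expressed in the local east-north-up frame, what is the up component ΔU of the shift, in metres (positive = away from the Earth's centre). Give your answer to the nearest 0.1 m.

The local up (radial) axis is (cos φ cos λ, cos φ sin λ, sin φ), giving ΔU = 96.266 − 369.914 + 37.808 = -235.84 m.

ΔU = -235.8 m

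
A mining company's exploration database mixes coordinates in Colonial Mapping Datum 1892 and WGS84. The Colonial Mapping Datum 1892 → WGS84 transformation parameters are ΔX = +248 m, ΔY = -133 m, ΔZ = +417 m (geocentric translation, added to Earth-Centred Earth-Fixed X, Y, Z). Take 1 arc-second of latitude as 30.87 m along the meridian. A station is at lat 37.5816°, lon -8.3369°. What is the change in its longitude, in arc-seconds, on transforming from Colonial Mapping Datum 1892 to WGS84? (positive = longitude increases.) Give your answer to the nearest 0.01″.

Δλ = -3.91″

sin φ = 0.609891, cos φ = 0.792486, sin λ = -0.144993, cos λ = 0.989433.
East component: ΔE = −sin λ·ΔX + cos λ·ΔY = −(-0.144993)(248) + (0.989433)(-133) = -95.64 m.
1° of latitude spans 3600 × 30.87 = 111132 m; at latitude φ, 1° of longitude spans that × cos φ = 88070.5 m, so Δλ = -95.64 / 88070.5 × 3600 = -3.909″.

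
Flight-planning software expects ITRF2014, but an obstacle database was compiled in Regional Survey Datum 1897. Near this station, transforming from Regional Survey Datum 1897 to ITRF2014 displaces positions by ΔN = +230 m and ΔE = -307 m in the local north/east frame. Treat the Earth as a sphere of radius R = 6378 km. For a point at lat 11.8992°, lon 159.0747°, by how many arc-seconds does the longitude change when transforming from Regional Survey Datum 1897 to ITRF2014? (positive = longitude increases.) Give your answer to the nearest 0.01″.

At latitude 11.8992°, cos φ = 0.978512.
One radian of longitude at latitude φ spans R cos φ, so Δλ = ΔE / (R cos φ) = -307.0 / (6378000 × 0.978512) = -4.9191e-05 rad = -10.146″.

Δλ = -10.15″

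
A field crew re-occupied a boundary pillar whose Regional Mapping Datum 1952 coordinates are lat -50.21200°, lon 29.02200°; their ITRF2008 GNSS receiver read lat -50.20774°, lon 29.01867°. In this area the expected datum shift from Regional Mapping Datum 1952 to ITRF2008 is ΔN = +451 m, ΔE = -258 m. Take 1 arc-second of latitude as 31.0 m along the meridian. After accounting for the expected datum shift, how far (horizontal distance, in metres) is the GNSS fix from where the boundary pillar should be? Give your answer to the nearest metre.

Observed coordinate differences: Δφ = +0.00426°, Δλ = -0.00333°.
Converting to metres (1° lat = 111600 m, cos φ = 0.639949): observed ΔN = 475.4 m, observed ΔE = -237.8 m.
Subtracting the expected shift leaves a residual of 475.4 − (451) = 24.4 m north and -237.8 − (-258) = 20.2 m east.
Residual distance = √(24.4² + 20.2²) = 31.7 m.

32 m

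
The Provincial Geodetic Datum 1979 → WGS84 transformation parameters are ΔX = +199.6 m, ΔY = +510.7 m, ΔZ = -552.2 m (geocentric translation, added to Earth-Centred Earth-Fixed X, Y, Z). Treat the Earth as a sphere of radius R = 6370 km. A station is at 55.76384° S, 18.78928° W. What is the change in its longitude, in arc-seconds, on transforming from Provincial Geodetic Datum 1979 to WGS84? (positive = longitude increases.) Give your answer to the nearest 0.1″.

sin φ = -0.826726, cos φ = 0.562605, sin λ = -0.322089, cos λ = 0.946710.
East component: ΔE = −sin λ·ΔX + cos λ·ΔY = −(-0.322089)(199.6) + (0.946710)(510.7) = 547.77 m.
1° of latitude spans πR/180 = 111177 m; at latitude φ, 1° of longitude spans that × cos φ = 62549.0 m, so Δλ = 547.77 / 62549.0 × 3600 = 31.527″.

Δλ = 31.5″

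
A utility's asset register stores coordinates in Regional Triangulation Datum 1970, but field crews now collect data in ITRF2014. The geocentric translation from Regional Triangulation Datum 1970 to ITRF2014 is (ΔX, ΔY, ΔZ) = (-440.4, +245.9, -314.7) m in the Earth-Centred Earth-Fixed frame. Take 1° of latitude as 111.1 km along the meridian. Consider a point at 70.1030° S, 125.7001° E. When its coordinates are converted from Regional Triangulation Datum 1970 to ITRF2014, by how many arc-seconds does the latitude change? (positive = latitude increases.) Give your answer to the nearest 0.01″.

sin φ = -0.940306, cos φ = 0.340330, sin λ = 0.812083, cos λ = -0.583543.
North component: ΔN = −sin φ cos λ·ΔX − sin φ sin λ·ΔY + cos φ·ΔZ = −(-0.940306)(-0.583543)(-440.4) − (-0.940306)(0.812083)(245.9) + (0.340330)(-314.7) = 322.32 m.
1° of latitude spans 111100 m, so Δφ = 322.32 / 111100 × 3600 = 10.444″.

Δφ = 10.44″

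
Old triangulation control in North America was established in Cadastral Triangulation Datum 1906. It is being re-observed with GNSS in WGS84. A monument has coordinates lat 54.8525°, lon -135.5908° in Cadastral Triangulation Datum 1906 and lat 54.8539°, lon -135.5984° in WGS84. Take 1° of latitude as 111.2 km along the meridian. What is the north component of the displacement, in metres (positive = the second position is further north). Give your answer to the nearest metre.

ΔN = 156 m

Δφ = 54.8539° − 54.8525° = +0.0014°; Δλ = -135.5984° − -135.5908° = -0.0076°.
ΔN = Δφ × 111200 = 155.7 m; ΔE = Δλ × 111200 × cos(54.8525°) = -0.0076 × 111200 × 0.575683 = -486.5 m.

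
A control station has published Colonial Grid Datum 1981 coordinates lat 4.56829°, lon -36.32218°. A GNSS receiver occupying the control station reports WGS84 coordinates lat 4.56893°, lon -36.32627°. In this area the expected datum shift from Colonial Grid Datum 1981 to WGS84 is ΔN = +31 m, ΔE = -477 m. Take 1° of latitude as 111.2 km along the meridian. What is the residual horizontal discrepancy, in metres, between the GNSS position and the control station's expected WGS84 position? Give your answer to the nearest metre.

Observed coordinate differences: Δφ = +0.00064°, Δλ = -0.00409°.
Converting to metres (1° lat = 111200 m, cos φ = 0.996823): observed ΔN = 71.2 m, observed ΔE = -453.4 m.
Subtracting the expected shift leaves a residual of 71.2 − (31) = 40.2 m north and -453.4 − (-477) = 23.6 m east.
Residual distance = √(40.2² + 23.6²) = 46.6 m.

47 m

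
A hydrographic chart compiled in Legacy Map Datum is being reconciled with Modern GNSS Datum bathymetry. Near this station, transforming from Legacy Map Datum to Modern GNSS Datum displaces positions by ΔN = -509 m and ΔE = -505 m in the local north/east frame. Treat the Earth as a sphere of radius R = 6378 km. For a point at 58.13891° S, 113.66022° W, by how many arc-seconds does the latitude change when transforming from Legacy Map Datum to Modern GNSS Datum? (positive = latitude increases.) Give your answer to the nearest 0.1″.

Δφ = -16.5″

On a sphere of radius R, 1 rad of latitude = R, so Δφ = ΔN / R = -509.0 / 6378000 = -7.9806e-05 rad = -16.461″.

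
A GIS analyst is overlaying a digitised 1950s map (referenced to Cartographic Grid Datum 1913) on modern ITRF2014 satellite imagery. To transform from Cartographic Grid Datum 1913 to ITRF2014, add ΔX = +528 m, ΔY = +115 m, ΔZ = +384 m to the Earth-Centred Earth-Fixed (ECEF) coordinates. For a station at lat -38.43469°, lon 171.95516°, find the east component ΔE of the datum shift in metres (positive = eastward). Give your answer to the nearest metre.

ΔE = -188 m

The local east axis at (φ, λ) is (−sin λ, cos λ, 0), so ΔE = −sin(171.95516°)·528 + cos(171.95516°)·115 = -187.76 m.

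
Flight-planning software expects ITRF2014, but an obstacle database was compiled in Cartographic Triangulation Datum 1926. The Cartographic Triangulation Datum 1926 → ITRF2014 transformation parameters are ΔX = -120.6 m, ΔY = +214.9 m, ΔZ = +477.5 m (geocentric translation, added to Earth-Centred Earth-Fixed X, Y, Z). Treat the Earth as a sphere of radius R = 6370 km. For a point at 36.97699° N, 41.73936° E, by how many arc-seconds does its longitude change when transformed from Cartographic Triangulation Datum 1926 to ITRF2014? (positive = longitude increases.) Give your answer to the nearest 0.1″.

Δλ = 9.8″

sin φ = 0.601494, cos φ = 0.798877, sin λ = 0.665743, cos λ = 0.746181.
East component: ΔE = −sin λ·ΔX + cos λ·ΔY = −(0.665743)(-120.6) + (0.746181)(214.9) = 240.64 m.
1° of latitude spans πR/180 = 111177 m; at latitude φ, 1° of longitude spans that × cos φ = 88817.1 m, so Δλ = 240.64 / 88817.1 × 3600 = 9.754″.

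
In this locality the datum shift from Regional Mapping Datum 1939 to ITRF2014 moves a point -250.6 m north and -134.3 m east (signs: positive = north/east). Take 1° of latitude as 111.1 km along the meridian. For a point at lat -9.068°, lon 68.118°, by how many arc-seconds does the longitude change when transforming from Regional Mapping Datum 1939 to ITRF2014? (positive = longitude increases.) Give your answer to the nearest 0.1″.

Δλ = -4.4″

At latitude -9.068°, cos φ = 0.987502.
1° of longitude at this latitude = 111.1 × cos φ = 109.71 km, so Δλ = -134.3 / 109711.5 = -0.0012241° = -4.407″.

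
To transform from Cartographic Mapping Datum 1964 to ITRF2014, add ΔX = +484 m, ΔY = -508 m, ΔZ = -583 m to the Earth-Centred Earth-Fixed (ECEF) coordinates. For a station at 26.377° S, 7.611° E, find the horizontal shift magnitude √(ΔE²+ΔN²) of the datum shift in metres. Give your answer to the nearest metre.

The local east axis at (φ, λ) is (−sin λ, cos λ, 0), so ΔE = −sin(7.611°)·484 + cos(7.611°)·(-508) = -567.63 m.
The local north axis is (−sin φ cos λ, −sin φ sin λ, cos φ), giving ΔN = 213.135 − 29.892 − 522.304 = -339.06 m.
Horizontal magnitude = √(ΔE² + ΔN²) = √((-567.63)² + (-339.06)²) = 661.18 m.

661 m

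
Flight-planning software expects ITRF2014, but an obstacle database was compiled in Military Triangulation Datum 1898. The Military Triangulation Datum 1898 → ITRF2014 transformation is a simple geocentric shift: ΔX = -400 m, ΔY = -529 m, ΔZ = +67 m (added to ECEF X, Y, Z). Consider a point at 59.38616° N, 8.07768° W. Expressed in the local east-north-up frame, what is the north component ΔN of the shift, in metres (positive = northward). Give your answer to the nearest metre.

ΔN = 311 m

The local north axis is (−sin φ cos λ, −sin φ sin λ, cos φ), giving ΔN = 340.832 − 63.972 + 34.120 = 310.98 m.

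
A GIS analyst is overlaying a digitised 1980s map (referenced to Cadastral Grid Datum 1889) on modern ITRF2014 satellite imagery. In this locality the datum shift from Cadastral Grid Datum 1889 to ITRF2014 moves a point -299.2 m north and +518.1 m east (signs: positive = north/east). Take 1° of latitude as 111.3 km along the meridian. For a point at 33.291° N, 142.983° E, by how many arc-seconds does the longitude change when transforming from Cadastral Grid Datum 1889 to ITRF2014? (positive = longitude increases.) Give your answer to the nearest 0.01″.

At latitude 33.291°, cos φ = 0.835894.
1° of longitude at this latitude = 111.3 × cos φ = 93.03 km, so Δλ = 518.1 / 93035.0 = 0.0055689° = 20.048″.

Δλ = 20.05″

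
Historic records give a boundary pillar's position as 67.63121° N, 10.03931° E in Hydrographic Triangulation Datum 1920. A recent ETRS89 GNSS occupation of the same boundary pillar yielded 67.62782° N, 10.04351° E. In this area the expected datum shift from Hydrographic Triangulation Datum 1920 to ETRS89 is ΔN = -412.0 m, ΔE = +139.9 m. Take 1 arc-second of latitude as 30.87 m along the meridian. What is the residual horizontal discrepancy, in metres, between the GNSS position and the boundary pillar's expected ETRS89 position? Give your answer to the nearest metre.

Observed coordinate differences: Δφ = -0.00339°, Δλ = +0.00420°.
Converting to metres (1° lat = 111132 m, cos φ = 0.380567): observed ΔN = -376.7 m, observed ΔE = 177.6 m.
Subtracting the expected shift leaves a residual of -376.7 − (-412.0) = 35.3 m north and 177.6 − (139.9) = 37.7 m east.
Residual distance = √(35.3² + 37.7²) = 51.6 m.

52 m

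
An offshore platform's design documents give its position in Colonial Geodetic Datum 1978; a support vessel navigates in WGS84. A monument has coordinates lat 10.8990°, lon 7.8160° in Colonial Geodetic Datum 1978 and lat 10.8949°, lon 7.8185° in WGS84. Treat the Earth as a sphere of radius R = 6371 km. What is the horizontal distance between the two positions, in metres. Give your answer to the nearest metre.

Δφ = 10.8949° − 10.8990° = -0.0041°; Δλ = 7.8185° − 7.8160° = +0.0025°.
1° along a meridian = πR/180 = 111195 m.
ΔN = Δφ × 111195 = -455.9 m; ΔE = Δλ × 111195 × cos(10.8990°) = +0.0025 × 111195 × 0.981962 = 273.0 m.
Distance = √(ΔE² + ΔN²) = √(273.0² + (-455.9)²) = 531.4 m.

531 m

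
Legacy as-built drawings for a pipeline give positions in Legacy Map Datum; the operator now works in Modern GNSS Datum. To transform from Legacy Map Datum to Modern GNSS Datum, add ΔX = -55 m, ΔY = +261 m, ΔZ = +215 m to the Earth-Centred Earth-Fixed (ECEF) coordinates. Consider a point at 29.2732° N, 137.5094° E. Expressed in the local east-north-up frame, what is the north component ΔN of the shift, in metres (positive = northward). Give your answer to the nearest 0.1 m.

ΔN = 81.5 m

The local north axis is (−sin φ cos λ, −sin φ sin λ, cos φ), giving ΔN = -19.831 − 86.205 + 187.544 = 81.51 m.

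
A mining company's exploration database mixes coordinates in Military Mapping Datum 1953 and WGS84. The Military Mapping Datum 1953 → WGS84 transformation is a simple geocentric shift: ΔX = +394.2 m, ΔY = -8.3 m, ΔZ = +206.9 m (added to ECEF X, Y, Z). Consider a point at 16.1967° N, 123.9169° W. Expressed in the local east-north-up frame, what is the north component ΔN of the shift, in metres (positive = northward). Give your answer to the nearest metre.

At φ = 16.1967°, λ = -123.9169°: sin φ = 0.278936, cos φ = 0.960310, sin λ = -0.829848, cos λ = -0.557990.
ΔN = −sin φ cos λ·ΔX − sin φ sin λ·ΔY + cos φ·ΔZ = −(0.278936)(-0.557990)(394.2) − (0.278936)(-0.829848)(-8.3) + (0.960310)(206.9) = 258.12 m.

ΔN = 258 m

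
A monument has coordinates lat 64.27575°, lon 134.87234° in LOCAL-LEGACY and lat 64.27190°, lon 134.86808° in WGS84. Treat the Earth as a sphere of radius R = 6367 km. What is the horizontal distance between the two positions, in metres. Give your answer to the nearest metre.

475 m

Δφ = 64.27190° − 64.27575° = -0.00385°; Δλ = 134.86808° − 134.87234° = -0.00426°.
1° along a meridian = πR/180 = 111125 m.
ΔN = Δφ × 111125 = -427.8 m; ΔE = Δλ × 111125 × cos(64.27575°) = -0.00426 × 111125 × 0.434040 = -205.5 m.
Distance = √(ΔE² + ΔN²) = √((-205.5)² + (-427.8)²) = 474.6 m.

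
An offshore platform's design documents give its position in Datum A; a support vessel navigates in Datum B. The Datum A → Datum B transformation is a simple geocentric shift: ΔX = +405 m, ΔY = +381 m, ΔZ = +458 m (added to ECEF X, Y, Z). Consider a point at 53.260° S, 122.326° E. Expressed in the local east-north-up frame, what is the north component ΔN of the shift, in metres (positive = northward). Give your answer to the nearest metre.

ΔN = 358 m

The local north axis is (−sin φ cos λ, −sin φ sin λ, cos φ), giving ΔN = -173.549 + 257.999 + 273.969 = 358.42 m.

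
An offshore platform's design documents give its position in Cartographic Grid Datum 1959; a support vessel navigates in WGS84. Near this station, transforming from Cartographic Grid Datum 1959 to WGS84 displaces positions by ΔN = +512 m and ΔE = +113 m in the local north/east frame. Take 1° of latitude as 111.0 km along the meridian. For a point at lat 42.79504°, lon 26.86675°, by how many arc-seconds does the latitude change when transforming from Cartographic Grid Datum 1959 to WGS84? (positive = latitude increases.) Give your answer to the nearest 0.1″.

1° of latitude = 111.0 km, so Δφ = 512.0 / 111000 = 0.0046126° = 16.605″.

Δφ = 16.6″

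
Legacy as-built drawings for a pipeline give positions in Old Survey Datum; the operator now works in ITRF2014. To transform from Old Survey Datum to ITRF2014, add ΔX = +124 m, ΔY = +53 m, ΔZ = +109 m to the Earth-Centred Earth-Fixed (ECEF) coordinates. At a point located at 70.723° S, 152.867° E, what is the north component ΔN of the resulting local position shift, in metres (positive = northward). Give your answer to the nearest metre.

At φ = -70.723°, λ = 152.867°: sin φ = -0.943934, cos φ = 0.330136, sin λ = 0.456058, cos λ = -0.889950.
ΔN = −sin φ cos λ·ΔX − sin φ sin λ·ΔY + cos φ·ΔZ = −(-0.943934)(-0.889950)(124) − (-0.943934)(0.456058)(53) + (0.330136)(109) = -45.37 m.

ΔN = -45 m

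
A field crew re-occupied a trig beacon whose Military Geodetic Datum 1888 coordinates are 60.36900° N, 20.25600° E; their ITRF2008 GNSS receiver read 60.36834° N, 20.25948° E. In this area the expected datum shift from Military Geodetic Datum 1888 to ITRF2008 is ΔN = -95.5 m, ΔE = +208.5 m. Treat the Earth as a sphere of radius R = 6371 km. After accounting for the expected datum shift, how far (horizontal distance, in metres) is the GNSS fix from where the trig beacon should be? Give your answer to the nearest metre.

Observed coordinate differences: Δφ = -0.00066°, Δλ = +0.00348°.
Converting to metres (1° lat = 111195 m, cos φ = 0.494412): observed ΔN = -73.4 m, observed ΔE = 191.3 m.
Subtracting the expected shift leaves a residual of -73.4 − (-95.5) = 22.1 m north and 191.3 − (208.5) = -17.2 m east.
Residual distance = √(22.1² + (-17.2)²) = 28.0 m.

28 m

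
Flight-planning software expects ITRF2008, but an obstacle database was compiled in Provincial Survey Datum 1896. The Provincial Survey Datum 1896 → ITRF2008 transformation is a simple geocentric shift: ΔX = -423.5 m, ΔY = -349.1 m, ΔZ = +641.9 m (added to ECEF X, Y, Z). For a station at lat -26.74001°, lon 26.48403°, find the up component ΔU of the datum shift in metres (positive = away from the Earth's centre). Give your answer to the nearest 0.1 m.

The local up (radial) axis is (cos φ cos λ, cos φ sin λ, sin φ), giving ΔU = -338.520 − 139.032 − 288.818 = -766.37 m.

ΔU = -766.4 m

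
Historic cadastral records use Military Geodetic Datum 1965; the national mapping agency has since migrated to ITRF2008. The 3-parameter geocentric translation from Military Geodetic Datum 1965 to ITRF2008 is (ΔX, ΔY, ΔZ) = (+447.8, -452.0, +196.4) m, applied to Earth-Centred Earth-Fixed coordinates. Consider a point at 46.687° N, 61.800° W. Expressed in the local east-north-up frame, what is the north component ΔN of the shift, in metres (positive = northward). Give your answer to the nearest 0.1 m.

ΔN = -309.1 m

At φ = 46.687°, λ = -61.800°: sin φ = 0.727617, cos φ = 0.685983, sin λ = -0.881303, cos λ = 0.472551.
ΔN = −sin φ cos λ·ΔX − sin φ sin λ·ΔY + cos φ·ΔZ = −(0.727617)(0.472551)(447.8) − (0.727617)(-0.881303)(-452.0) + (0.685983)(196.4) = -309.09 m.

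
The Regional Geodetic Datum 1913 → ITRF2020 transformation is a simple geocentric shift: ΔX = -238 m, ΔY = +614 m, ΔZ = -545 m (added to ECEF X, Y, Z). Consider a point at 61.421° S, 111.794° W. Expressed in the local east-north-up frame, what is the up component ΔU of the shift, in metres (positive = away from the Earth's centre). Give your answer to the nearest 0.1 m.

At φ = -61.421°, λ = -111.794°: sin φ = -0.878158, cos φ = 0.478370, sin λ = -0.928525, cos λ = -0.371271.
ΔU = cos φ cos λ·ΔX + cos φ sin λ·ΔY + sin φ·ΔZ = (0.478370)(-0.371271)(-238) + (0.478370)(-0.928525)(614) + (-0.878158)(-545) = 248.14 m.

ΔU = 248.1 m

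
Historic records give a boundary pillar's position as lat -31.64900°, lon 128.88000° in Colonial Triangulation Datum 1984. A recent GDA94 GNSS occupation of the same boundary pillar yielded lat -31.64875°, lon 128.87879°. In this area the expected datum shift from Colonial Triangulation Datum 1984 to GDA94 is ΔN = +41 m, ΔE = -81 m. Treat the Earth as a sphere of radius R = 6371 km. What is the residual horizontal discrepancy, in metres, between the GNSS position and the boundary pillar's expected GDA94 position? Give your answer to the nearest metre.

Observed coordinate differences: Δφ = +0.00025°, Δλ = -0.00121°.
Converting to metres (1° lat = 111195 m, cos φ = 0.851279): observed ΔN = 27.8 m, observed ΔE = -114.5 m.
Subtracting the expected shift leaves a residual of 27.8 − (41) = -13.2 m north and -114.5 − (-81) = -33.5 m east.
Residual distance = √((-13.2)² + (-33.5)²) = 36.0 m.

36 m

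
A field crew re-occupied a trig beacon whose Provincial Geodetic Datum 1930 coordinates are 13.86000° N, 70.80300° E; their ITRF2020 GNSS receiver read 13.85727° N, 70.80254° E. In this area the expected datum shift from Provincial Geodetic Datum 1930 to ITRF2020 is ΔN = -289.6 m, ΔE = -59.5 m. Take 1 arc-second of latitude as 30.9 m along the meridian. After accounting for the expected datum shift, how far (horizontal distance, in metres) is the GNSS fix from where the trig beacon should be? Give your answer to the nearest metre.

Observed coordinate differences: Δφ = -0.00273°, Δλ = -0.00046°.
Converting to metres (1° lat = 111240 m, cos φ = 0.970884): observed ΔN = -303.7 m, observed ΔE = -49.7 m.
Subtracting the expected shift leaves a residual of -303.7 − (-289.6) = -14.1 m north and -49.7 − (-59.5) = 9.8 m east.
Residual distance = √((-14.1)² + 9.8²) = 17.2 m.

17 m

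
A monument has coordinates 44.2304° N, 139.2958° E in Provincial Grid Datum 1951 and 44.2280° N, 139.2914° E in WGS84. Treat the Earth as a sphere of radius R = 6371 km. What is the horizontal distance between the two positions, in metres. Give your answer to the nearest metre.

Δφ = 44.2280° − 44.2304° = -0.0024°; Δλ = 139.2914° − 139.2958° = -0.0044°.
1° along a meridian = πR/180 = 111195 m.
ΔN = Δφ × 111195 = -266.9 m; ΔE = Δλ × 111195 × cos(44.2304°) = -0.0044 × 111195 × 0.716541 = -350.6 m.
Distance = √(ΔE² + ΔN²) = √((-350.6)² + (-266.9)²) = 440.6 m.

441 m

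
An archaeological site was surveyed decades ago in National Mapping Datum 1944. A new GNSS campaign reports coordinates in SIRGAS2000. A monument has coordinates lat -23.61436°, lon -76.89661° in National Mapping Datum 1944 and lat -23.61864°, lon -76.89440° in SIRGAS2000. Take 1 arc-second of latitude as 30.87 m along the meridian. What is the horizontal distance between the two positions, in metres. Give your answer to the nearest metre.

Δφ = -23.61864° − -23.61436° = -0.00428°; Δλ = -76.89440° − -76.89661° = +0.00221°.
1° of latitude = 3600 × 30.87 = 111132 m.
ΔN = Δφ × 111132 = -475.6 m; ΔE = Δλ × 111132 × cos(-23.61436°) = +0.00221 × 111132 × 0.916262 = 225.0 m.
Distance = √(ΔE² + ΔN²) = √(225.0² + (-475.6)²) = 526.2 m.

526 m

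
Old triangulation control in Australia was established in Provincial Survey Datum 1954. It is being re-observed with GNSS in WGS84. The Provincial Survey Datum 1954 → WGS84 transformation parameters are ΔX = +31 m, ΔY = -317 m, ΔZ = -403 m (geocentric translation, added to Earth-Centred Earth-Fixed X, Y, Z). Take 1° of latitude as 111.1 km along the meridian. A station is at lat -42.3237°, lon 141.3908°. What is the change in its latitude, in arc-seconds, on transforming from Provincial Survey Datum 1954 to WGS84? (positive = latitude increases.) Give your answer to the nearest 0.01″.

Δφ = -14.50″

sin φ = -0.673318, cos φ = 0.739353, sin λ = 0.624005, cos λ = -0.781420.
North component: ΔN = −sin φ cos λ·ΔX − sin φ sin λ·ΔY + cos φ·ΔZ = −(-0.673318)(-0.781420)(31) − (-0.673318)(0.624005)(-317) + (0.739353)(-403) = -447.46 m.
1° of latitude spans 111100 m, so Δφ = -447.46 / 111100 × 3600 = -14.499″.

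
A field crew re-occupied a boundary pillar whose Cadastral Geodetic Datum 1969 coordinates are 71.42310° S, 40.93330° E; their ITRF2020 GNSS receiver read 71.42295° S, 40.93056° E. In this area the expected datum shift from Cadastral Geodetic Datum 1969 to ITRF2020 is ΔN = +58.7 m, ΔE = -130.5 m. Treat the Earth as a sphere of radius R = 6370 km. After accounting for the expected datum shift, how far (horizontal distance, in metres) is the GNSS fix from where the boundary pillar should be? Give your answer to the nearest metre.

54 m

Observed coordinate differences: Δφ = +0.00015°, Δλ = -0.00274°.
Converting to metres (1° lat = 111177 m, cos φ = 0.318577): observed ΔN = 16.7 m, observed ΔE = -97.0 m.
Subtracting the expected shift leaves a residual of 16.7 − (58.7) = -42.0 m north and -97.0 − (-130.5) = 33.5 m east.
Residual distance = √((-42.0)² + 33.5²) = 53.7 m.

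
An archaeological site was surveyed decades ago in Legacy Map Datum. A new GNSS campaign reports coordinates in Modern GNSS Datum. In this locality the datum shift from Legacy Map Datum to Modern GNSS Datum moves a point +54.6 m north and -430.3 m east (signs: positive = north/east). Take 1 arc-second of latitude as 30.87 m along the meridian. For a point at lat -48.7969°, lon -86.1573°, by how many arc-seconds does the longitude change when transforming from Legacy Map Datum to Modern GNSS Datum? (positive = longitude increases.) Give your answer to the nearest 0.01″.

Δλ = -21.16″

At latitude -48.7969°, cos φ = 0.658730.
1″ of longitude at this latitude = 30.87 × cos φ = 20.3350 m, so Δλ = -430.3 / 20.3350 = -21.161″.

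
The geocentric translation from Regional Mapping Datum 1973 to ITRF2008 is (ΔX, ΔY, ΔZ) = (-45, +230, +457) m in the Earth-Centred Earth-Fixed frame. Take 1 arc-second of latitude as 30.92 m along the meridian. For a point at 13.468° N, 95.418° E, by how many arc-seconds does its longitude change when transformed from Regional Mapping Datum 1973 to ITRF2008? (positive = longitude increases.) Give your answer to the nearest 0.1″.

sin φ = 0.232902, cos φ = 0.972500, sin λ = 0.995532, cos λ = -0.094421.
East component: ΔE = −sin λ·ΔX + cos λ·ΔY = −(0.995532)(-45) + (-0.094421)(230) = 23.08 m.
1° of latitude spans 3600 × 30.92 = 111312 m; at latitude φ, 1° of longitude spans that × cos φ = 108250.9 m, so Δλ = 23.08 / 108250.9 × 3600 = 0.768″.

Δλ = 0.8″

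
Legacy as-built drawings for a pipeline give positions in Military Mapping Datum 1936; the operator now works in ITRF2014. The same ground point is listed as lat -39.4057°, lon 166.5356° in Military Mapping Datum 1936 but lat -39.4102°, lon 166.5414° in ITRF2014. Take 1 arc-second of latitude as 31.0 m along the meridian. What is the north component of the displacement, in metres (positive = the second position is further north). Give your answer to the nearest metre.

Δφ = -39.4102° − -39.4057° = -0.0045°; Δλ = 166.5414° − 166.5356° = +0.0058°.
1° of latitude = 3600 × 31.00 = 111600 m.
ΔN = Δφ × 111600 = -502.2 m; ΔE = Δλ × 111600 × cos(-39.4057°) = +0.0058 × 111600 × 0.772670 = 500.1 m.

ΔN = -502 m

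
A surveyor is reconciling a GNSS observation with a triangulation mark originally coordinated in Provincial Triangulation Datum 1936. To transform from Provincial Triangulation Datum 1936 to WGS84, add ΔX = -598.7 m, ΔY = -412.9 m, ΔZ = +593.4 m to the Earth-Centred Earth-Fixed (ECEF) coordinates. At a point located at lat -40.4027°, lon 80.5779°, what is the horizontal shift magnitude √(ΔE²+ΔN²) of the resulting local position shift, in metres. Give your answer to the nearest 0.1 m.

The local east axis at (φ, λ) is (−sin λ, cos λ, 0), so ΔE = −sin(80.5779°)·(-598.7) + cos(80.5779°)·(-412.9) = 523.03 m.
The local north axis is (−sin φ cos λ, −sin φ sin λ, cos φ), giving ΔN = -63.526 − 264.013 + 451.879 = 124.34 m.
Horizontal magnitude = √(ΔE² + ΔN²) = √(523.03² + 124.34²) = 537.61 m.

537.6 m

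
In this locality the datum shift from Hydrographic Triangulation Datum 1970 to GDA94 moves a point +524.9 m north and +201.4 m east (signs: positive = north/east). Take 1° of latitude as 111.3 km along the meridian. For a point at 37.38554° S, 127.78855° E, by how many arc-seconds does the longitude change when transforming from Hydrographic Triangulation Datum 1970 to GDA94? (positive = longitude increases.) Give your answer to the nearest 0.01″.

Δλ = 8.20″

At latitude -37.38554°, cos φ = 0.794568.
1° of longitude at this latitude = 111.3 × cos φ = 88.44 km, so Δλ = 201.4 / 88435.4 = 0.0022774° = 8.199″.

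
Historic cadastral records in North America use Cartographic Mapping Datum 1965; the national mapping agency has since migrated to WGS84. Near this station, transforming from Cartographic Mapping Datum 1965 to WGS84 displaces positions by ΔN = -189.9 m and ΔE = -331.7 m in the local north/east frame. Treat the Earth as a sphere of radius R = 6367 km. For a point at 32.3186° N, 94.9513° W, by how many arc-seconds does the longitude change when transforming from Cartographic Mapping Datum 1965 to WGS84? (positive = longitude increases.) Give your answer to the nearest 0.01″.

At latitude 32.3186°, cos φ = 0.845088.
One radian of longitude at latitude φ spans R cos φ, so Δλ = ΔE / (R cos φ) = -331.7 / (6367000 × 0.845088) = -6.1647e-05 rad = -12.716″.

Δλ = -12.72″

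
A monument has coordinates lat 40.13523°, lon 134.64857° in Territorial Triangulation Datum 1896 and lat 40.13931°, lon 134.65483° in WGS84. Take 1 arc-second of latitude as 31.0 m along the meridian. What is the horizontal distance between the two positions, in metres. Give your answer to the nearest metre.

Δφ = 40.13931° − 40.13523° = +0.00408°; Δλ = 134.65483° − 134.64857° = +0.00626°.
1° of latitude = 3600 × 31.00 = 111600 m.
ΔN = Δφ × 111600 = 455.3 m; ΔE = Δλ × 111600 × cos(40.13523°) = +0.00626 × 111600 × 0.764525 = 534.1 m.
Distance = √(ΔE² + ΔN²) = √(534.1² + 455.3²) = 701.9 m.

702 m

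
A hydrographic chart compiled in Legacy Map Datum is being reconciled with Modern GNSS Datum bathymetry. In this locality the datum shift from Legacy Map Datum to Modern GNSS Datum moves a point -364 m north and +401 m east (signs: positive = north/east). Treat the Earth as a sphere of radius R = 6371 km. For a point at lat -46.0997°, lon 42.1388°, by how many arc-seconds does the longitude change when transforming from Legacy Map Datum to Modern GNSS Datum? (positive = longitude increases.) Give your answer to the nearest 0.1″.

Δλ = 18.7″

At latitude -46.0997°, cos φ = 0.693406.
One radian of longitude at latitude φ spans R cos φ, so Δλ = ΔE / (R cos φ) = 401.0 / (6371000 × 0.693406) = 9.0771e-05 rad = 18.723″.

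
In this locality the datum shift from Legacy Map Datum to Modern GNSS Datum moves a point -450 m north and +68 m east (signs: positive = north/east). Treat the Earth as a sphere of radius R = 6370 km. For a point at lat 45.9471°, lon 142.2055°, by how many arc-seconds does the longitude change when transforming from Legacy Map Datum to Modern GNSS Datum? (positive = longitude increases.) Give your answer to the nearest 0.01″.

Δλ = 3.17″

At latitude 45.9471°, cos φ = 0.695322.
One radian of longitude at latitude φ spans R cos φ, so Δλ = ΔE / (R cos φ) = 68.0 / (6370000 × 0.695322) = 1.5353e-05 rad = 3.167″.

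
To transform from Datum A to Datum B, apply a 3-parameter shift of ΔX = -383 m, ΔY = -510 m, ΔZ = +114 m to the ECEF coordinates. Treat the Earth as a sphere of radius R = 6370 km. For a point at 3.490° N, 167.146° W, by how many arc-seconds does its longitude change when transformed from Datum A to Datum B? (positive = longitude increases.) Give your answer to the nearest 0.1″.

Δλ = 13.4″

sin φ = 0.060874, cos φ = 0.998145, sin λ = -0.222467, cos λ = -0.974940.
East component: ΔE = −sin λ·ΔX + cos λ·ΔY = −(-0.222467)(-383) + (-0.974940)(-510) = 412.01 m.
1° of latitude spans πR/180 = 111177 m; at latitude φ, 1° of longitude spans that × cos φ = 110971.3 m, so Δλ = 412.01 / 110971.3 × 3600 = 13.366″.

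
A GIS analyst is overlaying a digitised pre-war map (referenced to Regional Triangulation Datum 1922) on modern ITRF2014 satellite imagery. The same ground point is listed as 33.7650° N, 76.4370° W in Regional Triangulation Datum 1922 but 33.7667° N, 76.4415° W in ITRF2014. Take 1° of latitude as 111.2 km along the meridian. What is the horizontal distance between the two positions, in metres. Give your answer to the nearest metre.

457 m

Δφ = 33.7667° − 33.7650° = +0.0017°; Δλ = -76.4415° − -76.4370° = -0.0045°.
ΔN = Δφ × 111200 = 189.0 m; ΔE = Δλ × 111200 × cos(33.7650°) = -0.0045 × 111200 × 0.831324 = -416.0 m.
Distance = √(ΔE² + ΔN²) = √((-416.0)² + 189.0²) = 456.9 m.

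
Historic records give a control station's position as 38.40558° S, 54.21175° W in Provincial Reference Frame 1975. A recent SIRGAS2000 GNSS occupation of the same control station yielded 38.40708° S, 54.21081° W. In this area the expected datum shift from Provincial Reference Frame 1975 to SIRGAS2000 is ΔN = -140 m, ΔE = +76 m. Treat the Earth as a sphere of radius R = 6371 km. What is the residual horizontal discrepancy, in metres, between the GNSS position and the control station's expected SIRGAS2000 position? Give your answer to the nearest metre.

Observed coordinate differences: Δφ = -0.00150°, Δλ = +0.00094°.
Converting to metres (1° lat = 111195 m, cos φ = 0.783633): observed ΔN = -166.8 m, observed ΔE = 81.9 m.
Subtracting the expected shift leaves a residual of -166.8 − (-140) = -26.8 m north and 81.9 − (76) = 5.9 m east.
Residual distance = √((-26.8)² + 5.9²) = 27.4 m.

27 m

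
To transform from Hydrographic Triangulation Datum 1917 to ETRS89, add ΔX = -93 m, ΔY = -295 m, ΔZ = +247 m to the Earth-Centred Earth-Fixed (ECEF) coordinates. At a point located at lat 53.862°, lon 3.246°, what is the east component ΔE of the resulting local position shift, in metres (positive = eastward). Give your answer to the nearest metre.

ΔE = -289 m

At φ = 53.862°, λ = 3.246°: sin φ = 0.807599, cos φ = 0.589732, sin λ = 0.056623, cos λ = 0.998396.
ΔE = −sin λ·ΔX + cos λ·ΔY = −(0.056623)·(-93) + (0.998396)·(-295) = -289.26 m.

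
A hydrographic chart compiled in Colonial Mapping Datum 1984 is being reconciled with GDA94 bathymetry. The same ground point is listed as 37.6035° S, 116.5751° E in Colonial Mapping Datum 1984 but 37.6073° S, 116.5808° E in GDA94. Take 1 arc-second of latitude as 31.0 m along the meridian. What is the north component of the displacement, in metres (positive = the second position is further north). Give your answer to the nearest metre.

ΔN = -424 m

Δφ = -37.6073° − -37.6035° = -0.0038°; Δλ = 116.5808° − 116.5751° = +0.0057°.
1° of latitude = 3600 × 31.00 = 111600 m.
ΔN = Δφ × 111600 = -424.1 m; ΔE = Δλ × 111600 × cos(-37.6035°) = +0.0057 × 111600 × 0.792252 = 504.0 m.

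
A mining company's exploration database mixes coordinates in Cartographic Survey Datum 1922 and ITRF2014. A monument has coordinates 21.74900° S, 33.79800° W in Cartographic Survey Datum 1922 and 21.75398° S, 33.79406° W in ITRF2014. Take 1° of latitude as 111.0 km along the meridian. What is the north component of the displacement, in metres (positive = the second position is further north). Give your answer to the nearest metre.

Δφ = -21.75398° − -21.74900° = -0.00498°; Δλ = -33.79406° − -33.79800° = +0.00394°.
ΔN = Δφ × 111000 = -552.8 m; ΔE = Δλ × 111000 × cos(-21.74900°) = +0.00394 × 111000 × 0.928816 = 406.2 m.

ΔN = -553 m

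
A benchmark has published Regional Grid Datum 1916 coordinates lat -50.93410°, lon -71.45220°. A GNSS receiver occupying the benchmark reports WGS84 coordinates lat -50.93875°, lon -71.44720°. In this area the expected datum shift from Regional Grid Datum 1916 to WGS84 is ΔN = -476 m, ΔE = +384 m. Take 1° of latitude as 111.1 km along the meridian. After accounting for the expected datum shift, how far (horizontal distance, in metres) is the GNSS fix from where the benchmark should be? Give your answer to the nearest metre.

Observed coordinate differences: Δφ = -0.00465°, Δλ = +0.00500°.
Converting to metres (1° lat = 111100 m, cos φ = 0.630214): observed ΔN = -516.6 m, observed ΔE = 350.1 m.
Subtracting the expected shift leaves a residual of -516.6 − (-476) = -40.6 m north and 350.1 − (384) = -33.9 m east.
Residual distance = √((-40.6)² + (-33.9)²) = 52.9 m.

53 m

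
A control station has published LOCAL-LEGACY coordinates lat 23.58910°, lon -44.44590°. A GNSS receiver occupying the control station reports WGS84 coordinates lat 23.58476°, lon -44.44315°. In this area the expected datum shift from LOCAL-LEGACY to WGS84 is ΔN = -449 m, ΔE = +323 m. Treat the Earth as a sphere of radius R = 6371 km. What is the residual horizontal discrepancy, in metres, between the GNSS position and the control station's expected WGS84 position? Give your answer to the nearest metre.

54 m

Observed coordinate differences: Δφ = -0.00434°, Δλ = +0.00275°.
Converting to metres (1° lat = 111195 m, cos φ = 0.916439): observed ΔN = -482.6 m, observed ΔE = 280.2 m.
Subtracting the expected shift leaves a residual of -482.6 − (-449) = -33.6 m north and 280.2 − (323) = -42.8 m east.
Residual distance = √((-33.6)² + (-42.8)²) = 54.4 m.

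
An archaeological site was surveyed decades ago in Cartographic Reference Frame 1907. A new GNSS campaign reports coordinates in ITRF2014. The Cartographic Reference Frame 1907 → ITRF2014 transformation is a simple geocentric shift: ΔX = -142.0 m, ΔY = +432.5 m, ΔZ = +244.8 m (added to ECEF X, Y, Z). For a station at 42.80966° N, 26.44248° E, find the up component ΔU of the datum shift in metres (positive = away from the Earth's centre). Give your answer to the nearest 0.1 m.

The local up (radial) axis is (cos φ cos λ, cos φ sin λ, sin φ), giving ΔU = -93.275 + 141.288 + 166.358 = 214.37 m.

ΔU = 214.4 m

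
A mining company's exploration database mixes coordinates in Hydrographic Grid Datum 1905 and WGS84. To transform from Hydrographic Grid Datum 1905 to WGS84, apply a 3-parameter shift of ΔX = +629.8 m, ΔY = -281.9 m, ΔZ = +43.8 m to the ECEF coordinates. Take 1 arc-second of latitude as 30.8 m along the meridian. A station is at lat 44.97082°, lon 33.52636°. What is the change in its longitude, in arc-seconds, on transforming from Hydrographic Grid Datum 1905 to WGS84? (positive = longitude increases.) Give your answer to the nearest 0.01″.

sin φ = 0.706747, cos φ = 0.707467, sin λ = 0.552321, cos λ = 0.833632.
East component: ΔE = −sin λ·ΔX + cos λ·ΔY = −(0.552321)(629.8) + (0.833632)(-281.9) = -582.85 m.
1° of latitude spans 3600 × 30.80 = 110880 m; at latitude φ, 1° of longitude spans that × cos φ = 78443.9 m, so Δλ = -582.85 / 78443.9 × 3600 = -26.749″.

Δλ = -26.75″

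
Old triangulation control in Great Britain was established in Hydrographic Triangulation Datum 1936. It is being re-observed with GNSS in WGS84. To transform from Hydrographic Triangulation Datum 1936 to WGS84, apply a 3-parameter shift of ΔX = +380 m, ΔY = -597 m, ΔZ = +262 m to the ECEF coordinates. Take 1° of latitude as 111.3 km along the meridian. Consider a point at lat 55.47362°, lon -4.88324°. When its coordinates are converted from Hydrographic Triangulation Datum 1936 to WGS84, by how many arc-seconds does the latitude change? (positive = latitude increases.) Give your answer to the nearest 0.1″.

sin φ = 0.823865, cos φ = 0.566786, sin λ = -0.085125, cos λ = 0.996370.
North component: ΔN = −sin φ cos λ·ΔX − sin φ sin λ·ΔY + cos φ·ΔZ = −(0.823865)(0.996370)(380) − (0.823865)(-0.085125)(-597) + (0.566786)(262) = -205.30 m.
1° of latitude spans 111300 m, so Δφ = -205.30 / 111300 × 3600 = -6.641″.

Δφ = -6.6″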